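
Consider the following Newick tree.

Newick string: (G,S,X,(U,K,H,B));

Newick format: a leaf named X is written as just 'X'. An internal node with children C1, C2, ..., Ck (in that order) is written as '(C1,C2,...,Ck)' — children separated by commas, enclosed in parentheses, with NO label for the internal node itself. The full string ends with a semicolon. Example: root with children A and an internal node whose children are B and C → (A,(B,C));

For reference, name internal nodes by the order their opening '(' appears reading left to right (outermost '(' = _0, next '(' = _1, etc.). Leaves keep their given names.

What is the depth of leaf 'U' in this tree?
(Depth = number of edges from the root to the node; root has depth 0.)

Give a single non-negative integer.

Newick: (G,S,X,(U,K,H,B));
Naming internals by '(' encounter order: outermost '(' = _0, next = _1, ...
Query node: U
Path from root: _0 -> _1 -> U
Depth of U: 2 (number of edges from root)

Answer: 2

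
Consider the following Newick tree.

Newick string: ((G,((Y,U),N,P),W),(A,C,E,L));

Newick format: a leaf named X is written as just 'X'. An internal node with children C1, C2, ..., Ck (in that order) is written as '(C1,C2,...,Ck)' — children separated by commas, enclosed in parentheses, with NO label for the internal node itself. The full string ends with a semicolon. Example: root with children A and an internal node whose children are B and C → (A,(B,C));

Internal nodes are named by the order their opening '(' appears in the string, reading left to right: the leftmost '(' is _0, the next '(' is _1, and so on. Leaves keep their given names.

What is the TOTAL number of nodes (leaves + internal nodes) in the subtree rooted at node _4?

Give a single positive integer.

Newick: ((G,((Y,U),N,P),W),(A,C,E,L));
Locate _4: it is the '(' at position 19 (the 5th '(' reading left to right).
Query: subtree rooted at _4
_4: subtree_size = 1 + 4
  A: subtree_size = 1 + 0
  C: subtree_size = 1 + 0
  E: subtree_size = 1 + 0
  L: subtree_size = 1 + 0
Total subtree size of _4: 5

Answer: 5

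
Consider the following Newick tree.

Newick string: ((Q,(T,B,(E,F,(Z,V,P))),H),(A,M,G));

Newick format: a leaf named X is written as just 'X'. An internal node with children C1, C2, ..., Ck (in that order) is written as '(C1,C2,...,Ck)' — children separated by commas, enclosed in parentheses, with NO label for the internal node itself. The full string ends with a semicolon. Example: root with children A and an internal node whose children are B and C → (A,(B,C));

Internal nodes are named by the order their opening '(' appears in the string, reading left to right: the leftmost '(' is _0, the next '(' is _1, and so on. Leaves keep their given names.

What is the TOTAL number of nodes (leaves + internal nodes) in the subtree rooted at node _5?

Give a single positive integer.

Answer: 4

Derivation:
Newick: ((Q,(T,B,(E,F,(Z,V,P))),H),(A,M,G));
Locate _5: it is the '(' at position 27 (the 6th '(' reading left to right).
Query: subtree rooted at _5
_5: subtree_size = 1 + 3
  A: subtree_size = 1 + 0
  M: subtree_size = 1 + 0
  G: subtree_size = 1 + 0
Total subtree size of _5: 4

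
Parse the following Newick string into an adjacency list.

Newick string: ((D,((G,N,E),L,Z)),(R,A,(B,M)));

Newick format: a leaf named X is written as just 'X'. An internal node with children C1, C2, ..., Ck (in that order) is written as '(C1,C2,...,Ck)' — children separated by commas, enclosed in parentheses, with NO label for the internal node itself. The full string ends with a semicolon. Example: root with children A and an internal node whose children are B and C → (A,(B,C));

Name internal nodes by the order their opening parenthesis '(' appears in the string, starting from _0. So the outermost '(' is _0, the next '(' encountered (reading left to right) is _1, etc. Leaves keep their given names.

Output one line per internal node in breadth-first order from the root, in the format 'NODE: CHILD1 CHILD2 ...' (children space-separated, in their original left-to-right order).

Answer: _0: _1 _4
_1: D _2
_4: R A _5
_2: _3 L Z
_5: B M
_3: G N E

Derivation:
Input: ((D,((G,N,E),L,Z)),(R,A,(B,M)));
Scanning left-to-right, naming '(' by encounter order:
  pos 0: '(' -> open internal node _0 (depth 1)
  pos 1: '(' -> open internal node _1 (depth 2)
  pos 4: '(' -> open internal node _2 (depth 3)
  pos 5: '(' -> open internal node _3 (depth 4)
  pos 11: ')' -> close internal node _3 (now at depth 3)
  pos 16: ')' -> close internal node _2 (now at depth 2)
  pos 17: ')' -> close internal node _1 (now at depth 1)
  pos 19: '(' -> open internal node _4 (depth 2)
  pos 24: '(' -> open internal node _5 (depth 3)
  pos 28: ')' -> close internal node _5 (now at depth 2)
  pos 29: ')' -> close internal node _4 (now at depth 1)
  pos 30: ')' -> close internal node _0 (now at depth 0)
Total internal nodes: 6
BFS adjacency from root:
  _0: _1 _4
  _1: D _2
  _4: R A _5
  _2: _3 L Z
  _5: B M
  _3: G N E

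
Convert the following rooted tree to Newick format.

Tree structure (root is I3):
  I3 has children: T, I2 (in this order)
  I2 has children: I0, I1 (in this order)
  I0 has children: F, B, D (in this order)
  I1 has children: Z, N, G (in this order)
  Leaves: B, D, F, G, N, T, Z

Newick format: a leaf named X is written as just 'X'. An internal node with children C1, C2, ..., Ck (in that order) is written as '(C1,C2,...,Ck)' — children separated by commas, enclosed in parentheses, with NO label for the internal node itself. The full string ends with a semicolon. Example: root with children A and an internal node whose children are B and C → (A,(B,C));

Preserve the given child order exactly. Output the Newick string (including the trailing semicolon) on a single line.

Answer: (T,((F,B,D),(Z,N,G)));

Derivation:
internal I3 with children ['T', 'I2']
  leaf 'T' → 'T'
  internal I2 with children ['I0', 'I1']
    internal I0 with children ['F', 'B', 'D']
      leaf 'F' → 'F'
      leaf 'B' → 'B'
      leaf 'D' → 'D'
    → '(F,B,D)'
    internal I1 with children ['Z', 'N', 'G']
      leaf 'Z' → 'Z'
      leaf 'N' → 'N'
      leaf 'G' → 'G'
    → '(Z,N,G)'
  → '((F,B,D),(Z,N,G))'
→ '(T,((F,B,D),(Z,N,G)))'
Final: (T,((F,B,D),(Z,N,G)));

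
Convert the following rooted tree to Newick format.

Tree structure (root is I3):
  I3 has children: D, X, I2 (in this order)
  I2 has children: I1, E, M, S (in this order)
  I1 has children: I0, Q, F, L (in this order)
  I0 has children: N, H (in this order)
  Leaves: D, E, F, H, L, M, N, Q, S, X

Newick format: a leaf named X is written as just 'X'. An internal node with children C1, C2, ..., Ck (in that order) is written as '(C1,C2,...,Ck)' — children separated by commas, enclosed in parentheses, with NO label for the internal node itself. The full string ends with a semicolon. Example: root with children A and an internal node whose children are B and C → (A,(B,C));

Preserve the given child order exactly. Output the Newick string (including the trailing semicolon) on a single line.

internal I3 with children ['D', 'X', 'I2']
  leaf 'D' → 'D'
  leaf 'X' → 'X'
  internal I2 with children ['I1', 'E', 'M', 'S']
    internal I1 with children ['I0', 'Q', 'F', 'L']
      internal I0 with children ['N', 'H']
        leaf 'N' → 'N'
        leaf 'H' → 'H'
      → '(N,H)'
      leaf 'Q' → 'Q'
      leaf 'F' → 'F'
      leaf 'L' → 'L'
    → '((N,H),Q,F,L)'
    leaf 'E' → 'E'
    leaf 'M' → 'M'
    leaf 'S' → 'S'
  → '(((N,H),Q,F,L),E,M,S)'
→ '(D,X,(((N,H),Q,F,L),E,M,S))'
Final: (D,X,(((N,H),Q,F,L),E,M,S));

Answer: (D,X,(((N,H),Q,F,L),E,M,S));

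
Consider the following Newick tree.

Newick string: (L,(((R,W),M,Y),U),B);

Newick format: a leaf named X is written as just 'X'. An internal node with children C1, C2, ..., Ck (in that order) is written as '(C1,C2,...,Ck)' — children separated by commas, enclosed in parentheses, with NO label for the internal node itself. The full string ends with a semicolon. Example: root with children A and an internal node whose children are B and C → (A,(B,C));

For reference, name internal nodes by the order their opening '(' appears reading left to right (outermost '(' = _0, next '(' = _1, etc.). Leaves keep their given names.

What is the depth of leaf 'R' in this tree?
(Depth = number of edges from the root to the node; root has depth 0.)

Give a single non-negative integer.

Answer: 4

Derivation:
Newick: (L,(((R,W),M,Y),U),B);
Naming internals by '(' encounter order: outermost '(' = _0, next = _1, ...
Query node: R
Path from root: _0 -> _1 -> _2 -> _3 -> R
Depth of R: 4 (number of edges from root)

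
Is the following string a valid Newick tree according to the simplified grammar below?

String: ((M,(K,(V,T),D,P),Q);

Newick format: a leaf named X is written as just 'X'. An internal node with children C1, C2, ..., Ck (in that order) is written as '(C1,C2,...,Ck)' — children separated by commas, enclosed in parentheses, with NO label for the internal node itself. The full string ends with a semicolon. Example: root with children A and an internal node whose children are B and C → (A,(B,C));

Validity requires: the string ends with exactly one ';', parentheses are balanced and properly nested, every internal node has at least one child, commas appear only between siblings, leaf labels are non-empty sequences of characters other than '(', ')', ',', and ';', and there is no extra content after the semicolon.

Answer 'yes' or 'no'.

Answer: no

Derivation:
Input: ((M,(K,(V,T),D,P),Q);
Paren balance: 4 '(' vs 3 ')' MISMATCH
Ends with single ';': True
Full parse: FAILS (expected , or ) at pos 20)
Valid: False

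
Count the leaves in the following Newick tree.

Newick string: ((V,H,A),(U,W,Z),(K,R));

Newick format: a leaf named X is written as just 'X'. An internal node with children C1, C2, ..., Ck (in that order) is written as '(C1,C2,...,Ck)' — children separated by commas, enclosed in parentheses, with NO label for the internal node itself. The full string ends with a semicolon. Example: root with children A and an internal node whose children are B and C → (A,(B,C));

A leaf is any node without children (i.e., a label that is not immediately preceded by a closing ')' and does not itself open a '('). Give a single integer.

Answer: 8

Derivation:
Newick: ((V,H,A),(U,W,Z),(K,R));
Scan left-to-right; a leaf is any maximal label run not followed by '(':
  pos 2: leaf 'V' → count = 1
  pos 4: leaf 'H' → count = 2
  pos 6: leaf 'A' → count = 3
  pos 10: leaf 'U' → count = 4
  pos 12: leaf 'W' → count = 5
  pos 14: leaf 'Z' → count = 6
  pos 18: leaf 'K' → count = 7
  pos 20: leaf 'R' → count = 8
Total leaves: 8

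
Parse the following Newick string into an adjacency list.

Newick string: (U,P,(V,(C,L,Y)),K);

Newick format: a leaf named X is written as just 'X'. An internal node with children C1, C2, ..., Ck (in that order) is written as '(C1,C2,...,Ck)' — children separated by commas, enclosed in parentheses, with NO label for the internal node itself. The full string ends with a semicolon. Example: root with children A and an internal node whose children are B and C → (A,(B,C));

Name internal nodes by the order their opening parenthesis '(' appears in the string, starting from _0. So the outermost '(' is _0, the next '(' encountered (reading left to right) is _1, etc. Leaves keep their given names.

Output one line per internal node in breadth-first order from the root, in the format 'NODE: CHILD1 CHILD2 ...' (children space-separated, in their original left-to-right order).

Answer: _0: U P _1 K
_1: V _2
_2: C L Y

Derivation:
Input: (U,P,(V,(C,L,Y)),K);
Scanning left-to-right, naming '(' by encounter order:
  pos 0: '(' -> open internal node _0 (depth 1)
  pos 5: '(' -> open internal node _1 (depth 2)
  pos 8: '(' -> open internal node _2 (depth 3)
  pos 14: ')' -> close internal node _2 (now at depth 2)
  pos 15: ')' -> close internal node _1 (now at depth 1)
  pos 18: ')' -> close internal node _0 (now at depth 0)
Total internal nodes: 3
BFS adjacency from root:
  _0: U P _1 K
  _1: V _2
  _2: C L Y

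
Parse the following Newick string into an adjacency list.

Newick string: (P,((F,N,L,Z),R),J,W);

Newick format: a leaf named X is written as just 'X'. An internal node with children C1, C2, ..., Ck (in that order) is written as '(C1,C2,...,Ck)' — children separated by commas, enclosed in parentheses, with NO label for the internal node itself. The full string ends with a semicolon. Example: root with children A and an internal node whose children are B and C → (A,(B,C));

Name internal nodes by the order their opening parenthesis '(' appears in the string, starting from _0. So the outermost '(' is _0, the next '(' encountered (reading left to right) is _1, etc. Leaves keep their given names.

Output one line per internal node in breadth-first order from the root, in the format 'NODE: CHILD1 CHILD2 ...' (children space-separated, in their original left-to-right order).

Input: (P,((F,N,L,Z),R),J,W);
Scanning left-to-right, naming '(' by encounter order:
  pos 0: '(' -> open internal node _0 (depth 1)
  pos 3: '(' -> open internal node _1 (depth 2)
  pos 4: '(' -> open internal node _2 (depth 3)
  pos 12: ')' -> close internal node _2 (now at depth 2)
  pos 15: ')' -> close internal node _1 (now at depth 1)
  pos 20: ')' -> close internal node _0 (now at depth 0)
Total internal nodes: 3
BFS adjacency from root:
  _0: P _1 J W
  _1: _2 R
  _2: F N L Z

Answer: _0: P _1 J W
_1: _2 R
_2: F N L Z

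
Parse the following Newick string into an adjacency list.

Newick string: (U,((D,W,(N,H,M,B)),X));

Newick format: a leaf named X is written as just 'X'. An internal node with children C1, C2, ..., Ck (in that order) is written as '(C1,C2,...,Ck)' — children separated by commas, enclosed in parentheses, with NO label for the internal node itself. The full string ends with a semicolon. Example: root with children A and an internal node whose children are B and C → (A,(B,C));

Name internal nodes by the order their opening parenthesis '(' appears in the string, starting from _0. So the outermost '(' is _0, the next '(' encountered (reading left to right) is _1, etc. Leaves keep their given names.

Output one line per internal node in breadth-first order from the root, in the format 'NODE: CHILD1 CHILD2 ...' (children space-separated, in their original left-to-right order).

Input: (U,((D,W,(N,H,M,B)),X));
Scanning left-to-right, naming '(' by encounter order:
  pos 0: '(' -> open internal node _0 (depth 1)
  pos 3: '(' -> open internal node _1 (depth 2)
  pos 4: '(' -> open internal node _2 (depth 3)
  pos 9: '(' -> open internal node _3 (depth 4)
  pos 17: ')' -> close internal node _3 (now at depth 3)
  pos 18: ')' -> close internal node _2 (now at depth 2)
  pos 21: ')' -> close internal node _1 (now at depth 1)
  pos 22: ')' -> close internal node _0 (now at depth 0)
Total internal nodes: 4
BFS adjacency from root:
  _0: U _1
  _1: _2 X
  _2: D W _3
  _3: N H M B

Answer: _0: U _1
_1: _2 X
_2: D W _3
_3: N H M B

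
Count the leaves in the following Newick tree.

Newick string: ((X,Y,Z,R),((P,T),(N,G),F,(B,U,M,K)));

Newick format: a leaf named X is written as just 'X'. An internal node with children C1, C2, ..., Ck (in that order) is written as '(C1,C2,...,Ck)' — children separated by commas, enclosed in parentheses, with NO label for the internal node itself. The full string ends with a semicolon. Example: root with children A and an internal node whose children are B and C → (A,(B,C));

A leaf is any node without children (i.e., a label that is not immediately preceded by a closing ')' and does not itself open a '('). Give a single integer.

Newick: ((X,Y,Z,R),((P,T),(N,G),F,(B,U,M,K)));
Scan left-to-right; a leaf is any maximal label run not followed by '(':
  pos 2: leaf 'X' → count = 1
  pos 4: leaf 'Y' → count = 2
  pos 6: leaf 'Z' → count = 3
  pos 8: leaf 'R' → count = 4
  pos 13: leaf 'P' → count = 5
  pos 15: leaf 'T' → count = 6
  pos 19: leaf 'N' → count = 7
  pos 21: leaf 'G' → count = 8
  pos 24: leaf 'F' → count = 9
  pos 27: leaf 'B' → count = 10
  pos 29: leaf 'U' → count = 11
  pos 31: leaf 'M' → count = 12
  pos 33: leaf 'K' → count = 13
Total leaves: 13

Answer: 13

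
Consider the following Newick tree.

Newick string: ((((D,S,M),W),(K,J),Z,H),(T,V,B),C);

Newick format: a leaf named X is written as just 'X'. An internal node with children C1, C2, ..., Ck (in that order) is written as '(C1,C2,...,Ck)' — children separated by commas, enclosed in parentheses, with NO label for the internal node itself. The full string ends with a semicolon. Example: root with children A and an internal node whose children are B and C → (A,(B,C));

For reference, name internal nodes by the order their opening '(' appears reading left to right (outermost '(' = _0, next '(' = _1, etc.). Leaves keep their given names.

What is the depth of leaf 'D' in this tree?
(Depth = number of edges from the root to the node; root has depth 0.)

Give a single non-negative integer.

Newick: ((((D,S,M),W),(K,J),Z,H),(T,V,B),C);
Naming internals by '(' encounter order: outermost '(' = _0, next = _1, ...
Query node: D
Path from root: _0 -> _1 -> _2 -> _3 -> D
Depth of D: 4 (number of edges from root)

Answer: 4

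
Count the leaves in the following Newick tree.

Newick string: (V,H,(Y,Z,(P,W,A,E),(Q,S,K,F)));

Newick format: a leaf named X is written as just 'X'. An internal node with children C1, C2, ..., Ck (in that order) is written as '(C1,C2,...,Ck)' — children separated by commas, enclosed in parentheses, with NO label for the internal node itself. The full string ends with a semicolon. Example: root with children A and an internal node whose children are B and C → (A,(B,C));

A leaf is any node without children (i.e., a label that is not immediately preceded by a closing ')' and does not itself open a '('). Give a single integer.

Newick: (V,H,(Y,Z,(P,W,A,E),(Q,S,K,F)));
Scan left-to-right; a leaf is any maximal label run not followed by '(':
  pos 1: leaf 'V' → count = 1
  pos 3: leaf 'H' → count = 2
  pos 6: leaf 'Y' → count = 3
  pos 8: leaf 'Z' → count = 4
  pos 11: leaf 'P' → count = 5
  pos 13: leaf 'W' → count = 6
  pos 15: leaf 'A' → count = 7
  pos 17: leaf 'E' → count = 8
  pos 21: leaf 'Q' → count = 9
  pos 23: leaf 'S' → count = 10
  pos 25: leaf 'K' → count = 11
  pos 27: leaf 'F' → count = 12
Total leaves: 12

Answer: 12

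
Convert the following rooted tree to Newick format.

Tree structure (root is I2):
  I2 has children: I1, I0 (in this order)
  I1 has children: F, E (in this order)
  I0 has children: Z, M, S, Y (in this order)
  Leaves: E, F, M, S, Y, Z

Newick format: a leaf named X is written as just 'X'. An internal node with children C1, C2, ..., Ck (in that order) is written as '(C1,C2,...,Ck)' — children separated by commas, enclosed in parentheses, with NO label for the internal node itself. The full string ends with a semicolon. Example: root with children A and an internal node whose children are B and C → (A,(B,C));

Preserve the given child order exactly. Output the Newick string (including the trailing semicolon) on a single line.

Answer: ((F,E),(Z,M,S,Y));

Derivation:
internal I2 with children ['I1', 'I0']
  internal I1 with children ['F', 'E']
    leaf 'F' → 'F'
    leaf 'E' → 'E'
  → '(F,E)'
  internal I0 with children ['Z', 'M', 'S', 'Y']
    leaf 'Z' → 'Z'
    leaf 'M' → 'M'
    leaf 'S' → 'S'
    leaf 'Y' → 'Y'
  → '(Z,M,S,Y)'
→ '((F,E),(Z,M,S,Y))'
Final: ((F,E),(Z,M,S,Y));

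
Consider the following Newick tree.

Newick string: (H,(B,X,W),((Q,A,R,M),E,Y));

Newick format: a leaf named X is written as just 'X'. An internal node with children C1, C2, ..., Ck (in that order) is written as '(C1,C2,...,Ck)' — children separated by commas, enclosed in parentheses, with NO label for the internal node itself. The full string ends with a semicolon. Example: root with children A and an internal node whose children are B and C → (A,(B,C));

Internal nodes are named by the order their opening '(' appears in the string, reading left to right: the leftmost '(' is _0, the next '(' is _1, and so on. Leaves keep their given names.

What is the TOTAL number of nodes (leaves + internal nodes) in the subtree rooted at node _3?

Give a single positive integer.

Answer: 5

Derivation:
Newick: (H,(B,X,W),((Q,A,R,M),E,Y));
Locate _3: it is the '(' at position 12 (the 4th '(' reading left to right).
Query: subtree rooted at _3
_3: subtree_size = 1 + 4
  Q: subtree_size = 1 + 0
  A: subtree_size = 1 + 0
  R: subtree_size = 1 + 0
  M: subtree_size = 1 + 0
Total subtree size of _3: 5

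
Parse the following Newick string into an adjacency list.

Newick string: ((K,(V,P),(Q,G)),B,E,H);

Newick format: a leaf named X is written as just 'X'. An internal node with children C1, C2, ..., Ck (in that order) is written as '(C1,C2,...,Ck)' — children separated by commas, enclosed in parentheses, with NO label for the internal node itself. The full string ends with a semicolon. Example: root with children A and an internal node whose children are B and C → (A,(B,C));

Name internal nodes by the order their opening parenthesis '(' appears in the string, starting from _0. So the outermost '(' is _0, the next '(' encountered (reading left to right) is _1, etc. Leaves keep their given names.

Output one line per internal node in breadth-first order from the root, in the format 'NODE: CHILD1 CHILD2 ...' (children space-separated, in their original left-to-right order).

Answer: _0: _1 B E H
_1: K _2 _3
_2: V P
_3: Q G

Derivation:
Input: ((K,(V,P),(Q,G)),B,E,H);
Scanning left-to-right, naming '(' by encounter order:
  pos 0: '(' -> open internal node _0 (depth 1)
  pos 1: '(' -> open internal node _1 (depth 2)
  pos 4: '(' -> open internal node _2 (depth 3)
  pos 8: ')' -> close internal node _2 (now at depth 2)
  pos 10: '(' -> open internal node _3 (depth 3)
  pos 14: ')' -> close internal node _3 (now at depth 2)
  pos 15: ')' -> close internal node _1 (now at depth 1)
  pos 22: ')' -> close internal node _0 (now at depth 0)
Total internal nodes: 4
BFS adjacency from root:
  _0: _1 B E H
  _1: K _2 _3
  _2: V P
  _3: Q G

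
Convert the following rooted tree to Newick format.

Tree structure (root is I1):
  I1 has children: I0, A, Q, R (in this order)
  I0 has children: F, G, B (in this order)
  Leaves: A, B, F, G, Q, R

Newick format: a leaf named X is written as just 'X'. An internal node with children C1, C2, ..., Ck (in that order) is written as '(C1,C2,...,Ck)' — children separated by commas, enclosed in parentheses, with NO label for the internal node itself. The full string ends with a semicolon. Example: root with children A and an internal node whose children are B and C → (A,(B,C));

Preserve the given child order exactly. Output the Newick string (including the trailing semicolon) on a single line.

internal I1 with children ['I0', 'A', 'Q', 'R']
  internal I0 with children ['F', 'G', 'B']
    leaf 'F' → 'F'
    leaf 'G' → 'G'
    leaf 'B' → 'B'
  → '(F,G,B)'
  leaf 'A' → 'A'
  leaf 'Q' → 'Q'
  leaf 'R' → 'R'
→ '((F,G,B),A,Q,R)'
Final: ((F,G,B),A,Q,R);

Answer: ((F,G,B),A,Q,R);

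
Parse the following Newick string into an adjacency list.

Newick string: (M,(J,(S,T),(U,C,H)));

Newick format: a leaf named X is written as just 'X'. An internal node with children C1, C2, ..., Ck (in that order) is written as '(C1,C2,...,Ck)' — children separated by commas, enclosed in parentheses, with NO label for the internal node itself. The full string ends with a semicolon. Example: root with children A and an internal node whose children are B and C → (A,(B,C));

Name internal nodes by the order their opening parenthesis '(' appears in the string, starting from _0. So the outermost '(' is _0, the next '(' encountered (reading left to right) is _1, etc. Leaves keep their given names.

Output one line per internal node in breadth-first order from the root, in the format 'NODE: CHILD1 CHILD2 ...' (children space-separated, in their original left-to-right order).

Input: (M,(J,(S,T),(U,C,H)));
Scanning left-to-right, naming '(' by encounter order:
  pos 0: '(' -> open internal node _0 (depth 1)
  pos 3: '(' -> open internal node _1 (depth 2)
  pos 6: '(' -> open internal node _2 (depth 3)
  pos 10: ')' -> close internal node _2 (now at depth 2)
  pos 12: '(' -> open internal node _3 (depth 3)
  pos 18: ')' -> close internal node _3 (now at depth 2)
  pos 19: ')' -> close internal node _1 (now at depth 1)
  pos 20: ')' -> close internal node _0 (now at depth 0)
Total internal nodes: 4
BFS adjacency from root:
  _0: M _1
  _1: J _2 _3
  _2: S T
  _3: U C H

Answer: _0: M _1
_1: J _2 _3
_2: S T
_3: U C H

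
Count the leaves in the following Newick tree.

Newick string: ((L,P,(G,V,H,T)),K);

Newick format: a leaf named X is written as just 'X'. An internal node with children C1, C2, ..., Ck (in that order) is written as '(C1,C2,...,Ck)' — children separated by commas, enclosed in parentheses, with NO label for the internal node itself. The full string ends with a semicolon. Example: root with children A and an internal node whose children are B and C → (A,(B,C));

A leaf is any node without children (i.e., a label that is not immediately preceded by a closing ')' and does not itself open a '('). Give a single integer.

Newick: ((L,P,(G,V,H,T)),K);
Scan left-to-right; a leaf is any maximal label run not followed by '(':
  pos 2: leaf 'L' → count = 1
  pos 4: leaf 'P' → count = 2
  pos 7: leaf 'G' → count = 3
  pos 9: leaf 'V' → count = 4
  pos 11: leaf 'H' → count = 5
  pos 13: leaf 'T' → count = 6
  pos 17: leaf 'K' → count = 7
Total leaves: 7

Answer: 7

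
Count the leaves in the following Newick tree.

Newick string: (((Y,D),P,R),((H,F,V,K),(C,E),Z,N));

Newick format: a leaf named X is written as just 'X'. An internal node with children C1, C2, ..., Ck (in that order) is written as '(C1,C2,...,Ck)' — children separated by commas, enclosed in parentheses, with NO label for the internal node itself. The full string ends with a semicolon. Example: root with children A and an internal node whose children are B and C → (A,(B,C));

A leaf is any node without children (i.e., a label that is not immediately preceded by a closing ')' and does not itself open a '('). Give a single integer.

Newick: (((Y,D),P,R),((H,F,V,K),(C,E),Z,N));
Scan left-to-right; a leaf is any maximal label run not followed by '(':
  pos 3: leaf 'Y' → count = 1
  pos 5: leaf 'D' → count = 2
  pos 8: leaf 'P' → count = 3
  pos 10: leaf 'R' → count = 4
  pos 15: leaf 'H' → count = 5
  pos 17: leaf 'F' → count = 6
  pos 19: leaf 'V' → count = 7
  pos 21: leaf 'K' → count = 8
  pos 25: leaf 'C' → count = 9
  pos 27: leaf 'E' → count = 10
  pos 30: leaf 'Z' → count = 11
  pos 32: leaf 'N' → count = 12
Total leaves: 12

Answer: 12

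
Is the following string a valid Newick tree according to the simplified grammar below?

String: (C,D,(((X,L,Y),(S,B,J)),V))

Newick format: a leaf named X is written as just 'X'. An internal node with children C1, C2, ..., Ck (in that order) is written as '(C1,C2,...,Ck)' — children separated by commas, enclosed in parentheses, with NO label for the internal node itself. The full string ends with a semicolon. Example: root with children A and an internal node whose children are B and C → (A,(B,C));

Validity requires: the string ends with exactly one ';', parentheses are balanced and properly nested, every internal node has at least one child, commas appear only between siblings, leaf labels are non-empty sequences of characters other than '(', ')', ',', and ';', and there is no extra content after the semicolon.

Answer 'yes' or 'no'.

Answer: no

Derivation:
Input: (C,D,(((X,L,Y),(S,B,J)),V))
Paren balance: 5 '(' vs 5 ')' OK
Ends with single ';': False
Full parse: FAILS (must end with ;)
Valid: False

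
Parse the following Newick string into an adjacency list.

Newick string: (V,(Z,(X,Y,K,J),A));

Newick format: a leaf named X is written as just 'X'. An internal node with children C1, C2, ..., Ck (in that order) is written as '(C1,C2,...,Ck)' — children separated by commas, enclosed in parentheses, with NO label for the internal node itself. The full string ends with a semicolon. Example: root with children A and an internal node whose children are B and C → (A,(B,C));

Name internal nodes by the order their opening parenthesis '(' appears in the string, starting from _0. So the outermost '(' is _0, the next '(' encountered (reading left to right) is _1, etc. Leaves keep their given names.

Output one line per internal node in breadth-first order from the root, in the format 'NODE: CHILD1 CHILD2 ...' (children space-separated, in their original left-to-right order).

Answer: _0: V _1
_1: Z _2 A
_2: X Y K J

Derivation:
Input: (V,(Z,(X,Y,K,J),A));
Scanning left-to-right, naming '(' by encounter order:
  pos 0: '(' -> open internal node _0 (depth 1)
  pos 3: '(' -> open internal node _1 (depth 2)
  pos 6: '(' -> open internal node _2 (depth 3)
  pos 14: ')' -> close internal node _2 (now at depth 2)
  pos 17: ')' -> close internal node _1 (now at depth 1)
  pos 18: ')' -> close internal node _0 (now at depth 0)
Total internal nodes: 3
BFS adjacency from root:
  _0: V _1
  _1: Z _2 A
  _2: X Y K J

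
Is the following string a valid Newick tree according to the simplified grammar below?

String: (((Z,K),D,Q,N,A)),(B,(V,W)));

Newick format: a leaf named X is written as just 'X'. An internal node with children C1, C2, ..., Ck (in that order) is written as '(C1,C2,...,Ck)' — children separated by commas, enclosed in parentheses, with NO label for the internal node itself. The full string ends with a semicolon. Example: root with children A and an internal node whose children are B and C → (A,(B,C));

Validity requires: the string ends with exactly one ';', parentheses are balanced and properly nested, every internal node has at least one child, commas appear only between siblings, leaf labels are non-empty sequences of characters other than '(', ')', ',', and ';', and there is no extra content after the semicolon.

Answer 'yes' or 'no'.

Answer: no

Derivation:
Input: (((Z,K),D,Q,N,A)),(B,(V,W)));
Paren balance: 5 '(' vs 6 ')' MISMATCH
Ends with single ';': True
Full parse: FAILS (extra content after tree at pos 17)
Valid: False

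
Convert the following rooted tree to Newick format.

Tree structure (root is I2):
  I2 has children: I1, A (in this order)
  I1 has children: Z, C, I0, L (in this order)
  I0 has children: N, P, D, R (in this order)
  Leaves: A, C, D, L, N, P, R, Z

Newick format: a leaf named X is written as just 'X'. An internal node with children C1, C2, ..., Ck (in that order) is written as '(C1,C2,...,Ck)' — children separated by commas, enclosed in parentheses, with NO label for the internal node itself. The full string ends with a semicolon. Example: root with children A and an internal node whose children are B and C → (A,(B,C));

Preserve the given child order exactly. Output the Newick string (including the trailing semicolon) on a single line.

internal I2 with children ['I1', 'A']
  internal I1 with children ['Z', 'C', 'I0', 'L']
    leaf 'Z' → 'Z'
    leaf 'C' → 'C'
    internal I0 with children ['N', 'P', 'D', 'R']
      leaf 'N' → 'N'
      leaf 'P' → 'P'
      leaf 'D' → 'D'
      leaf 'R' → 'R'
    → '(N,P,D,R)'
    leaf 'L' → 'L'
  → '(Z,C,(N,P,D,R),L)'
  leaf 'A' → 'A'
→ '((Z,C,(N,P,D,R),L),A)'
Final: ((Z,C,(N,P,D,R),L),A);

Answer: ((Z,C,(N,P,D,R),L),A);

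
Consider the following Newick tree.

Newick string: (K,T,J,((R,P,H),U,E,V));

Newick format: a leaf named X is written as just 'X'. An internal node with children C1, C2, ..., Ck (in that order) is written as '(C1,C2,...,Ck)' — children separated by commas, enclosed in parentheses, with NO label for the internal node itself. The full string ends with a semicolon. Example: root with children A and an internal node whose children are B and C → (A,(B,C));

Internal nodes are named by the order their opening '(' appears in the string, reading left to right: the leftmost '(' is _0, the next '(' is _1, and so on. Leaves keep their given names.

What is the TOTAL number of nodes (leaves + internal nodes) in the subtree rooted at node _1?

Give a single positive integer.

Newick: (K,T,J,((R,P,H),U,E,V));
Locate _1: it is the '(' at position 7 (the 2nd '(' reading left to right).
Query: subtree rooted at _1
_1: subtree_size = 1 + 7
  _2: subtree_size = 1 + 3
    R: subtree_size = 1 + 0
    P: subtree_size = 1 + 0
    H: subtree_size = 1 + 0
  U: subtree_size = 1 + 0
  E: subtree_size = 1 + 0
  V: subtree_size = 1 + 0
Total subtree size of _1: 8

Answer: 8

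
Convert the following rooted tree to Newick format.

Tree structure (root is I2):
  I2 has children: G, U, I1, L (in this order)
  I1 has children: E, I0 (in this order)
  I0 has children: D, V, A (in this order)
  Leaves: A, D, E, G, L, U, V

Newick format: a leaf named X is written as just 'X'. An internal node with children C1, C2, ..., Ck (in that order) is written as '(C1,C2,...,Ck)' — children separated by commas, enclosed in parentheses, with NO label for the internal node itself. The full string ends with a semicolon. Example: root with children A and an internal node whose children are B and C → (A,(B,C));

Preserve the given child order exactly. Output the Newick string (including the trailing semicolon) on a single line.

Answer: (G,U,(E,(D,V,A)),L);

Derivation:
internal I2 with children ['G', 'U', 'I1', 'L']
  leaf 'G' → 'G'
  leaf 'U' → 'U'
  internal I1 with children ['E', 'I0']
    leaf 'E' → 'E'
    internal I0 with children ['D', 'V', 'A']
      leaf 'D' → 'D'
      leaf 'V' → 'V'
      leaf 'A' → 'A'
    → '(D,V,A)'
  → '(E,(D,V,A))'
  leaf 'L' → 'L'
→ '(G,U,(E,(D,V,A)),L)'
Final: (G,U,(E,(D,V,A)),L);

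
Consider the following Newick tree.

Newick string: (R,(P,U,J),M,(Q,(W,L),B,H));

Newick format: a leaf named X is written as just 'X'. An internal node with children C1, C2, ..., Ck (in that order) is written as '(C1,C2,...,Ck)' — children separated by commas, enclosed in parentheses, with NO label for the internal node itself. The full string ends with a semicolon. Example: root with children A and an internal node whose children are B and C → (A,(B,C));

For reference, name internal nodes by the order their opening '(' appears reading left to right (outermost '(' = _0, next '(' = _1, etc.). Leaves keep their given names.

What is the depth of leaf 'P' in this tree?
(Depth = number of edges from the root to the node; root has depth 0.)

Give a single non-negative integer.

Answer: 2

Derivation:
Newick: (R,(P,U,J),M,(Q,(W,L),B,H));
Naming internals by '(' encounter order: outermost '(' = _0, next = _1, ...
Query node: P
Path from root: _0 -> _1 -> P
Depth of P: 2 (number of edges from root)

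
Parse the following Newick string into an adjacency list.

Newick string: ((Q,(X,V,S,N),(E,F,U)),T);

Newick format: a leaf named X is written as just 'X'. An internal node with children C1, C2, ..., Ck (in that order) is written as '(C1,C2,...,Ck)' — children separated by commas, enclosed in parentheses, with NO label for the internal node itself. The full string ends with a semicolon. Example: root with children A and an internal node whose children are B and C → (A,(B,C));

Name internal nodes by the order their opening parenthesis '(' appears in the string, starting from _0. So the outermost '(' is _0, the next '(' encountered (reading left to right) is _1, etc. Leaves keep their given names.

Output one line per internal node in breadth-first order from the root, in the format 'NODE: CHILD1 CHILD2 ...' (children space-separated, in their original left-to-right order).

Input: ((Q,(X,V,S,N),(E,F,U)),T);
Scanning left-to-right, naming '(' by encounter order:
  pos 0: '(' -> open internal node _0 (depth 1)
  pos 1: '(' -> open internal node _1 (depth 2)
  pos 4: '(' -> open internal node _2 (depth 3)
  pos 12: ')' -> close internal node _2 (now at depth 2)
  pos 14: '(' -> open internal node _3 (depth 3)
  pos 20: ')' -> close internal node _3 (now at depth 2)
  pos 21: ')' -> close internal node _1 (now at depth 1)
  pos 24: ')' -> close internal node _0 (now at depth 0)
Total internal nodes: 4
BFS adjacency from root:
  _0: _1 T
  _1: Q _2 _3
  _2: X V S N
  _3: E F U

Answer: _0: _1 T
_1: Q _2 _3
_2: X V S N
_3: E F U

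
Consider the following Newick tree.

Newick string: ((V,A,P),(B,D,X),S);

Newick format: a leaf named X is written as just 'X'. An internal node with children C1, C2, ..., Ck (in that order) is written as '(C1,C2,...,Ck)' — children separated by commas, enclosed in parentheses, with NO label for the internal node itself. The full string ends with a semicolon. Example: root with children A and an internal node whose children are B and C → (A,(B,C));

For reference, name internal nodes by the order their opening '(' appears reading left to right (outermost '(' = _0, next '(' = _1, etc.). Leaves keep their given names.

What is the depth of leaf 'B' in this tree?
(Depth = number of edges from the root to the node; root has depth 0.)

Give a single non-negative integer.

Newick: ((V,A,P),(B,D,X),S);
Naming internals by '(' encounter order: outermost '(' = _0, next = _1, ...
Query node: B
Path from root: _0 -> _2 -> B
Depth of B: 2 (number of edges from root)

Answer: 2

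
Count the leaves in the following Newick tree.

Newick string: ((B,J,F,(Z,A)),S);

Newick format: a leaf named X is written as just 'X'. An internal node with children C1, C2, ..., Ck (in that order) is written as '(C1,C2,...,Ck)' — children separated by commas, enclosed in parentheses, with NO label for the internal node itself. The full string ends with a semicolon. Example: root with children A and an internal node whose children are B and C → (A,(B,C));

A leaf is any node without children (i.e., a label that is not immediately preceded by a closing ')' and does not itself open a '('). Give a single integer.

Newick: ((B,J,F,(Z,A)),S);
Scan left-to-right; a leaf is any maximal label run not followed by '(':
  pos 2: leaf 'B' → count = 1
  pos 4: leaf 'J' → count = 2
  pos 6: leaf 'F' → count = 3
  pos 9: leaf 'Z' → count = 4
  pos 11: leaf 'A' → count = 5
  pos 15: leaf 'S' → count = 6
Total leaves: 6

Answer: 6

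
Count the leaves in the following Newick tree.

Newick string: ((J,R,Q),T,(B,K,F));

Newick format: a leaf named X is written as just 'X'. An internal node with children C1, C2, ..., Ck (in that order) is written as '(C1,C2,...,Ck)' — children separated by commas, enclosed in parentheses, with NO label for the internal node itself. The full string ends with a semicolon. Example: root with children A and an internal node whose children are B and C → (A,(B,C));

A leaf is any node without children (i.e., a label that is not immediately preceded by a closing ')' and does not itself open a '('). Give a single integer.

Newick: ((J,R,Q),T,(B,K,F));
Scan left-to-right; a leaf is any maximal label run not followed by '(':
  pos 2: leaf 'J' → count = 1
  pos 4: leaf 'R' → count = 2
  pos 6: leaf 'Q' → count = 3
  pos 9: leaf 'T' → count = 4
  pos 12: leaf 'B' → count = 5
  pos 14: leaf 'K' → count = 6
  pos 16: leaf 'F' → count = 7
Total leaves: 7

Answer: 7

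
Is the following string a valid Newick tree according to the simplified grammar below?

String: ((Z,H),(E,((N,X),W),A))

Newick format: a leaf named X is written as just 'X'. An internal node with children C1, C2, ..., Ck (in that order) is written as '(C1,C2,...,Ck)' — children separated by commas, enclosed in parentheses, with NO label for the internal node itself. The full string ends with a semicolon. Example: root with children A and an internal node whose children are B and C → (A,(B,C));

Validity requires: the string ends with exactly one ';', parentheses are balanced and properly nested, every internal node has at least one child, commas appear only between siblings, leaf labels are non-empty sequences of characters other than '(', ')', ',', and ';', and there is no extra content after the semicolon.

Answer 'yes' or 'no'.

Answer: no

Derivation:
Input: ((Z,H),(E,((N,X),W),A))
Paren balance: 5 '(' vs 5 ')' OK
Ends with single ';': False
Full parse: FAILS (must end with ;)
Valid: False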